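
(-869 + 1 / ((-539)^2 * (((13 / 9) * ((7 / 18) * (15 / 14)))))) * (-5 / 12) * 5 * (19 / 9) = 1558957464815 / 407891484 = 3821.99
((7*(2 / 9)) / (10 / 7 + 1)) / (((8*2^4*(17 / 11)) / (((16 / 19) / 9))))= 539 / 1779084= 0.00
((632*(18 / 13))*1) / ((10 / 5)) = 5688 / 13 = 437.54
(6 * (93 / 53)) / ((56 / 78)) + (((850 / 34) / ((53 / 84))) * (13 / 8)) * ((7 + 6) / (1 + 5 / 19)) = 4020523 / 5936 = 677.31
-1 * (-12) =12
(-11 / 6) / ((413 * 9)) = -11 / 22302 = -0.00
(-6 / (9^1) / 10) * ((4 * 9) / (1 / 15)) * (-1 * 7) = 252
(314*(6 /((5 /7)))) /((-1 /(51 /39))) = -224196 /65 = -3449.17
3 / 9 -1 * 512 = -511.67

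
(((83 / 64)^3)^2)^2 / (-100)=-106890007738661124410161 / 472236648286964521369600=-0.23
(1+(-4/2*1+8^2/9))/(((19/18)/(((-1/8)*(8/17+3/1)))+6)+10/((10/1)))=649/485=1.34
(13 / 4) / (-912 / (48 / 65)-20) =-13 / 5020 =-0.00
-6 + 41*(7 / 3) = 269 / 3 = 89.67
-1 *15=-15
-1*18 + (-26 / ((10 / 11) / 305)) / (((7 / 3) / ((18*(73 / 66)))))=-521127 / 7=-74446.71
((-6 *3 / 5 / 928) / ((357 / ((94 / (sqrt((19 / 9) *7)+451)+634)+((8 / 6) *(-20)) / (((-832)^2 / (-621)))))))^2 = 0.00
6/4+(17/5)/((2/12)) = 219/10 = 21.90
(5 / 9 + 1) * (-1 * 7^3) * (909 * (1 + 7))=-3880016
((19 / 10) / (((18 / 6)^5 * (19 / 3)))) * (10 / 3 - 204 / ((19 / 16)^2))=-76531 / 438615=-0.17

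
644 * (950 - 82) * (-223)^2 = 27798113168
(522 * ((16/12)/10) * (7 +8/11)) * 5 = 29580/11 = 2689.09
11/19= 0.58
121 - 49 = 72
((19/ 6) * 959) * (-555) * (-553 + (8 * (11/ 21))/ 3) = 929695433.61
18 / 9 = 2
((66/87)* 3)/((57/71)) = 1562/551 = 2.83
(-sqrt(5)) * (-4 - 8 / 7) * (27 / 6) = 162 * sqrt(5) / 7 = 51.75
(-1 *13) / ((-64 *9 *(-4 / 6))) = -13 / 384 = -0.03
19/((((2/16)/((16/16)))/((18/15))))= 912/5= 182.40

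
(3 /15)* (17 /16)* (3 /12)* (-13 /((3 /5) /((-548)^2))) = -4147949 /12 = -345662.42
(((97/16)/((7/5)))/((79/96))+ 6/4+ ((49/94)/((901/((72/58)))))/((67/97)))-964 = -87110386751081/91001924426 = -957.24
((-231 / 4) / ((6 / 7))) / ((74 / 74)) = -539 / 8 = -67.38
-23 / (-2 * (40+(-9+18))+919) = -0.03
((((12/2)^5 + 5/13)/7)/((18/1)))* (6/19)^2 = 202186/32851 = 6.15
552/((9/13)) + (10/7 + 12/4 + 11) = 17068/21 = 812.76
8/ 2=4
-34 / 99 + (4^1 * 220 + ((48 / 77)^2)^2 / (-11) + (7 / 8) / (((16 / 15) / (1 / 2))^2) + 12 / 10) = 125588899040392313 / 142546987376640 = 881.04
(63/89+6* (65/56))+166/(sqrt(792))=13.57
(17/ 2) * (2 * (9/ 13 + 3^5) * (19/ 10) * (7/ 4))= 895356/ 65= 13774.71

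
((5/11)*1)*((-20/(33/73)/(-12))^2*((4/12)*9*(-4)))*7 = -18651500/35937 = -519.01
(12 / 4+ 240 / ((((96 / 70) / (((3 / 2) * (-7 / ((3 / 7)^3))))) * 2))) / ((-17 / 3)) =420067 / 204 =2059.15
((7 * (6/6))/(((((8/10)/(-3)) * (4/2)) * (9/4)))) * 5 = -175/6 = -29.17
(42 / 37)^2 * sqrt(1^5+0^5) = 1.29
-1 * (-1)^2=-1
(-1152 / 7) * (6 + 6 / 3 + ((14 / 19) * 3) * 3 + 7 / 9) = -337280 / 133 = -2535.94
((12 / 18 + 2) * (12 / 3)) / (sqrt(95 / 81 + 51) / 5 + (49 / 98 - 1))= 43200 / 14879 + 1920 * sqrt(4226) / 14879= 11.29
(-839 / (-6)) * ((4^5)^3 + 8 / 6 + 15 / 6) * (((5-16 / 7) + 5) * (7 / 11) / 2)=16215649083939 / 44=368537479180.43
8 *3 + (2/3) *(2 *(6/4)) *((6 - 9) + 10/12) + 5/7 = 428/21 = 20.38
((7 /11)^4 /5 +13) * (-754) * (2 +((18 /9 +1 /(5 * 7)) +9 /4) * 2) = -265805649798 /2562175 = -103742.19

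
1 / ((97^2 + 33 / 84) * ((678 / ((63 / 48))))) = 49 / 238170552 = 0.00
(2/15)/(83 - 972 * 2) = -2/27915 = -0.00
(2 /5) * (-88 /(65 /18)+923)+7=119097 /325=366.45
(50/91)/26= 25/1183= 0.02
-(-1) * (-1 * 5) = -5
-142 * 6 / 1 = -852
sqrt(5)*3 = 3*sqrt(5) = 6.71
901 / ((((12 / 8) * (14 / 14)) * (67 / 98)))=176596 / 201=878.59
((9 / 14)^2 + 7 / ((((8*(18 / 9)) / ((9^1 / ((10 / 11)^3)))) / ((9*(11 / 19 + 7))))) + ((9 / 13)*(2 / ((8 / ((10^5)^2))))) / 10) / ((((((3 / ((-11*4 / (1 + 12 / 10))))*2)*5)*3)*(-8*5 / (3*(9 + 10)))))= 698251443854997 / 12740000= 54807805.64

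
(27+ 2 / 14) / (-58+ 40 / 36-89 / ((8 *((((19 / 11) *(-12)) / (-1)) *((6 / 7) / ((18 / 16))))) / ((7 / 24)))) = -133079040 / 279928607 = -0.48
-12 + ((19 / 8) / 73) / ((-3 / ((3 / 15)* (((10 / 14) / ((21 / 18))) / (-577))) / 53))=-12.00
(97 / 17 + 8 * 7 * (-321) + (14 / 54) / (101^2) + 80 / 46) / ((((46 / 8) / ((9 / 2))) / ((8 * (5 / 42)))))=-77402753931920 / 5779468359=-13392.71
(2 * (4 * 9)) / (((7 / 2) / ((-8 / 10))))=-576 / 35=-16.46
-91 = -91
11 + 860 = 871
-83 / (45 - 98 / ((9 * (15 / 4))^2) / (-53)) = -80171775 / 43468193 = -1.84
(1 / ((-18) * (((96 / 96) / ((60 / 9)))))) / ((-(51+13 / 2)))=4 / 621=0.01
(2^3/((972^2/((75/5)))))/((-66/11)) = -5/236196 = -0.00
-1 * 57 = -57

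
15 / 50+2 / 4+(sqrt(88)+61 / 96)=10.82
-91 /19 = -4.79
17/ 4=4.25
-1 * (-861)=861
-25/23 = -1.09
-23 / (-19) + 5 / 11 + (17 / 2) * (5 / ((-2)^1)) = -16373 / 836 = -19.58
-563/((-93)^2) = -563/8649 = -0.07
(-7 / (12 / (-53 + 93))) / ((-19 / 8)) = 560 / 57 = 9.82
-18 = -18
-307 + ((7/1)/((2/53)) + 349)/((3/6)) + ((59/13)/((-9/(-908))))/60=769.63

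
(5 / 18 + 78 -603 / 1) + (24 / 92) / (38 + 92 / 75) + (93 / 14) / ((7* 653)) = -524.71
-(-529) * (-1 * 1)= -529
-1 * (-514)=514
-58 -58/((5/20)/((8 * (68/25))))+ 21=-127133/25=-5085.32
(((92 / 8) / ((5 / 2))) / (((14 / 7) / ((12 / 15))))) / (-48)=-23 / 600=-0.04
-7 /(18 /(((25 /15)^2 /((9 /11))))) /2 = -1925 /2916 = -0.66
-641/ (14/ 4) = -1282/ 7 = -183.14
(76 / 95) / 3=4 / 15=0.27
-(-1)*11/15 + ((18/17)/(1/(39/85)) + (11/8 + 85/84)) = 175081/48552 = 3.61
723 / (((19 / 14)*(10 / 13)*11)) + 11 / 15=199678 / 3135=63.69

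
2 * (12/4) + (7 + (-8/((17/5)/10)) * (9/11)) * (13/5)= -24173/935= -25.85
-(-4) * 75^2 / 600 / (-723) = -25 / 482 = -0.05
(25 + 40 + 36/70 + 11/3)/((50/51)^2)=1574472/21875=71.98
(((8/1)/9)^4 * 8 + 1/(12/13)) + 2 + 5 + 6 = 500675/26244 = 19.08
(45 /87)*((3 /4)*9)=405 /116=3.49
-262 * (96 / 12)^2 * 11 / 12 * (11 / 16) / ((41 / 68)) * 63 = -45270456 / 41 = -1104157.46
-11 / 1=-11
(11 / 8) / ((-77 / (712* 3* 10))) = -2670 / 7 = -381.43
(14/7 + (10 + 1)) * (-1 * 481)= -6253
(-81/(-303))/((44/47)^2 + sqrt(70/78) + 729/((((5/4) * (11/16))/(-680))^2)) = 34337641896400699915344/58628394337075488307484434314401- 1928972057067 * sqrt(1365)/58628394337075488307484434314401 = 0.00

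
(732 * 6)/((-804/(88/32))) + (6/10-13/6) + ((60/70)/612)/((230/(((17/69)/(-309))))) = -45783726119/2759875524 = -16.59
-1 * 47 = -47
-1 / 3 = -0.33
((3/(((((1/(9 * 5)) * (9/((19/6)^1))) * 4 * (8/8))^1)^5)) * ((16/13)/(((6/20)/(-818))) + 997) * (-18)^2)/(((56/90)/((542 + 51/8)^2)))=-205503025276121559703125/190840832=-1076829434888030.46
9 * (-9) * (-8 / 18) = 36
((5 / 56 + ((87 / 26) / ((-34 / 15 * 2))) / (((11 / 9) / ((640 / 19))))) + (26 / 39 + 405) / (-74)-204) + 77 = -43851929717 / 287110824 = -152.74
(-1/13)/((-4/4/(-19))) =-19/13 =-1.46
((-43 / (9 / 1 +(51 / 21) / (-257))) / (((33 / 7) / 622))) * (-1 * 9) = 505218567 / 88957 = 5679.36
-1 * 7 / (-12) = 7 / 12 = 0.58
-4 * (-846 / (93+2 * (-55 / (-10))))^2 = -178929 / 676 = -264.69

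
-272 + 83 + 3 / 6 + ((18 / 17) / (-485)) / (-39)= -40408733 / 214370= -188.50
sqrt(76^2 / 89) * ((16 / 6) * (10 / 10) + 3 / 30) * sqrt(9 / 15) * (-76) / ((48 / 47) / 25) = -1408261 * sqrt(1335) / 1602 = -32118.95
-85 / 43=-1.98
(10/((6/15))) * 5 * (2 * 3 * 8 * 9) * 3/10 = 16200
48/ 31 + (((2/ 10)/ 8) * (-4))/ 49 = 23489/ 15190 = 1.55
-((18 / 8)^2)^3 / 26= -531441 / 106496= -4.99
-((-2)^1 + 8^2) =-62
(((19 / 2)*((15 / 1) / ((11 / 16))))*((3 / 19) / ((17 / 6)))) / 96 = 45 / 374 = 0.12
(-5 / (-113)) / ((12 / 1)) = 5 / 1356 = 0.00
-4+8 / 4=-2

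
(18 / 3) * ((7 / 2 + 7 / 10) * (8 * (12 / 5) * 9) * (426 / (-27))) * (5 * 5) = -1717632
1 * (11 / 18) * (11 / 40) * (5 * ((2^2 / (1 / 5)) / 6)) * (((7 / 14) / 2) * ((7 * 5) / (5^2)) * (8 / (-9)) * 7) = -5929 / 972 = -6.10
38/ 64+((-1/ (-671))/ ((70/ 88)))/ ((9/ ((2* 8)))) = 367133/ 614880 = 0.60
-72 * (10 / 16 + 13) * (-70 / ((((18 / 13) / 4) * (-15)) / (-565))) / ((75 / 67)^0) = 22416940 / 3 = 7472313.33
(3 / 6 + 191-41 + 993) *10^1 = 11435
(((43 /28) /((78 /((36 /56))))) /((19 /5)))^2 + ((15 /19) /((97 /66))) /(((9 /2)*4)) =108591677305 /3637456146688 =0.03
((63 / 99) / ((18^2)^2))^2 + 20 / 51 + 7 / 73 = 0.49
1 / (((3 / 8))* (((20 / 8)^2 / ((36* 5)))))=384 / 5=76.80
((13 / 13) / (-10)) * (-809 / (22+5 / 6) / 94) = 2427 / 64390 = 0.04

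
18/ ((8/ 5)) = 45/ 4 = 11.25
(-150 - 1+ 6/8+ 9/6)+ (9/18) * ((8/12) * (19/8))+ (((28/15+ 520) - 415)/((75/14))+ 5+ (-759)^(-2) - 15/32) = -123.48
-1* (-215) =215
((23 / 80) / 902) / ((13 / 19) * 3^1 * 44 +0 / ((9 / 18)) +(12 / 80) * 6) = 437 / 125060496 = 0.00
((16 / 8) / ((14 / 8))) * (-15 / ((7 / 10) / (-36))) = 43200 / 49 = 881.63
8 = 8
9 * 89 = 801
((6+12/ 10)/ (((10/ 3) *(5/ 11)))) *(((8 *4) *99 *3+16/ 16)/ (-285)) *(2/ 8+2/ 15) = -1442859/ 23750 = -60.75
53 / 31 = 1.71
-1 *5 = -5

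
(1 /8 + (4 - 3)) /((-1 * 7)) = -9 /56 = -0.16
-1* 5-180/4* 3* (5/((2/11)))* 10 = -37130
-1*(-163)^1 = 163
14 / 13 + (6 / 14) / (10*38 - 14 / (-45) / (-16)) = 13419754 / 12448163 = 1.08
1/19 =0.05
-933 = -933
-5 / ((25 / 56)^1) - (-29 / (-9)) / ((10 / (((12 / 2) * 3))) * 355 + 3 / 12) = -398684 / 35545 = -11.22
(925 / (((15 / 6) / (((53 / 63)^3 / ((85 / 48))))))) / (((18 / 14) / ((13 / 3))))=2291514784 / 5465313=419.28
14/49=2/7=0.29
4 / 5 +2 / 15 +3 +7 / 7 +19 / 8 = 877 / 120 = 7.31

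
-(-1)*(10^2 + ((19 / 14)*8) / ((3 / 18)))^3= 1544804416 / 343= 4503802.96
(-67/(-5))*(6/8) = 201/20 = 10.05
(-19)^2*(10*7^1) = 25270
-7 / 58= -0.12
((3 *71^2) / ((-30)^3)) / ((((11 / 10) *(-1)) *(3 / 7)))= 1.19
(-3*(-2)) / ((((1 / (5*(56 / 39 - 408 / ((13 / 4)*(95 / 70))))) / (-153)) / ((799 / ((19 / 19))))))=82492275600 / 247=333976824.29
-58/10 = -29/5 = -5.80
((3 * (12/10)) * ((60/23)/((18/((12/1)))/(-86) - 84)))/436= -3096/12076219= -0.00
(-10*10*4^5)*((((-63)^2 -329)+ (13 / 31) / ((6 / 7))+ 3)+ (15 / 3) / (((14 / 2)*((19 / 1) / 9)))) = -4615219558400 / 12369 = -373127945.54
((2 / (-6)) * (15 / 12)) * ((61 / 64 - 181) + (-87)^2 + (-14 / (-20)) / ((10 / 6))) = -3940999 / 1280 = -3078.91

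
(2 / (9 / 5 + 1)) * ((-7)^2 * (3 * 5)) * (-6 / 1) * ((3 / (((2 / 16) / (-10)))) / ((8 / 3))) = 283500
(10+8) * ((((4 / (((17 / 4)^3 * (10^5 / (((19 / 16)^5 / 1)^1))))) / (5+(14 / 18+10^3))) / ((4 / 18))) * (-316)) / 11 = -142601017509 / 50093796966400000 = -0.00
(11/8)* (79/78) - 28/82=26893/25584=1.05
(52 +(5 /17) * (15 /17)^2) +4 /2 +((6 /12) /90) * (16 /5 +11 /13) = 3118488019 /57482100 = 54.25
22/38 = 11/19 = 0.58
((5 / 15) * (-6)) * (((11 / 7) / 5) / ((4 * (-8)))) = 11 / 560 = 0.02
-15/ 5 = -3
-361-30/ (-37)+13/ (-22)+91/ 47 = -13728651/ 38258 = -358.84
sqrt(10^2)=10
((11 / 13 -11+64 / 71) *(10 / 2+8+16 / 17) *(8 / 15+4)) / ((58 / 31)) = -8365784 / 26767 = -312.54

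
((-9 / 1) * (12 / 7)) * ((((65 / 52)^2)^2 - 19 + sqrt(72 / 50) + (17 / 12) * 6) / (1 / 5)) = 529.09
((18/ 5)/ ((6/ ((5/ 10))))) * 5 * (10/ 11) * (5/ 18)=25/ 66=0.38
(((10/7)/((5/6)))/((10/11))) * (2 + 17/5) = 1782/175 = 10.18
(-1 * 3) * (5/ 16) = -15/ 16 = -0.94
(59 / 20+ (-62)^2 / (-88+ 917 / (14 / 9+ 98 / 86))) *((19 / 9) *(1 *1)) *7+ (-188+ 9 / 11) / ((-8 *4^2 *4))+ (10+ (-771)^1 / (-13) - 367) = -235565148227 / 8255470080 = -28.53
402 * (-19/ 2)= -3819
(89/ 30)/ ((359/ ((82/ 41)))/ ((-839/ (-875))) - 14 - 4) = 74671/ 4258815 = 0.02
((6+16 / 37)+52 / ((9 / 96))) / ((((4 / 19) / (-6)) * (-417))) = 591679 / 15429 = 38.35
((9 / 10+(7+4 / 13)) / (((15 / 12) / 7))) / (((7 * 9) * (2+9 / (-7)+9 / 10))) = 29876 / 66105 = 0.45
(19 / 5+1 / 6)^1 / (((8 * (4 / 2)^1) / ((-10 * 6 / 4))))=-119 / 32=-3.72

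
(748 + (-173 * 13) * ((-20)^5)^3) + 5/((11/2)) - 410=810647552000000000003728/11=73695232000000000000338.91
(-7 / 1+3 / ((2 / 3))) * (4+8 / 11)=-11.82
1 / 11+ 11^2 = 1332 / 11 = 121.09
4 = 4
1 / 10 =0.10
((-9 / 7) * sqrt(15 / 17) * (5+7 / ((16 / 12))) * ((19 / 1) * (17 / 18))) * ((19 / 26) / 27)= -14801 * sqrt(255) / 39312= -6.01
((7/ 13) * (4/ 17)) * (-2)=-56/ 221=-0.25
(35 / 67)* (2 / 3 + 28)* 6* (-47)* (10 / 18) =-1414700 / 603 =-2346.10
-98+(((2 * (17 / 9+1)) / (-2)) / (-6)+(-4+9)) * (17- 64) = -9602 / 27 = -355.63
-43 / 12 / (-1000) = 43 / 12000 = 0.00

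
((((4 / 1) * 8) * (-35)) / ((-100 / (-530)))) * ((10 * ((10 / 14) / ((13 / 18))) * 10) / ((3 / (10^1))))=-25440000 / 13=-1956923.08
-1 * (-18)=18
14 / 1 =14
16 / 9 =1.78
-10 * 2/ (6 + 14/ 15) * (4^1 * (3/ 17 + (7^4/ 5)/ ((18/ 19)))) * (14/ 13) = -54305510/ 8619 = -6300.67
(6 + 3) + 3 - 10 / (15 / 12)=4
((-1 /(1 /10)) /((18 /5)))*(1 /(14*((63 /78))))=-325 /1323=-0.25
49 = 49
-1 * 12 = -12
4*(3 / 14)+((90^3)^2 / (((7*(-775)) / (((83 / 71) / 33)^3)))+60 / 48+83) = -1765525777527707 / 413497441588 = -4269.74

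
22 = 22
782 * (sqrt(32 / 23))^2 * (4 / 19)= 4352 / 19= 229.05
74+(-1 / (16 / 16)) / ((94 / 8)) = 3474 / 47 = 73.91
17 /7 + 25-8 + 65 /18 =2903 /126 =23.04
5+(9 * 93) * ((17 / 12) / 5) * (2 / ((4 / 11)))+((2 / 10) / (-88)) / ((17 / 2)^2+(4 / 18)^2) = 13495212451 / 10307000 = 1309.32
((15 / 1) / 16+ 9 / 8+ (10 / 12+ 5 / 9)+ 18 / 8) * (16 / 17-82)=-565669 / 1224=-462.15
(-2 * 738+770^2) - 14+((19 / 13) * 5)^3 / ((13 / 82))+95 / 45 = 152654634499 / 257049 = 593873.68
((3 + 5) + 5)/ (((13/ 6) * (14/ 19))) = 8.14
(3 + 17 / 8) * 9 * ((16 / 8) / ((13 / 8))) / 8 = 369 / 52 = 7.10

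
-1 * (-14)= 14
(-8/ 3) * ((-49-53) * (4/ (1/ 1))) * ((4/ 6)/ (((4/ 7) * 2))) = 1904/ 3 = 634.67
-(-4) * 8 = 32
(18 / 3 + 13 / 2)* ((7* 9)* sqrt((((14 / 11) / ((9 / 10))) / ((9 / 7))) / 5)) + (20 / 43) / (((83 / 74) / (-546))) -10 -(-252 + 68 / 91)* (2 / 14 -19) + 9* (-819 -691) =-18194.97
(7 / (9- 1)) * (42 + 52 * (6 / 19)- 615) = -74025 / 152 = -487.01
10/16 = 5/8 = 0.62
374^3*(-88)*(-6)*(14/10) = 193351154304/5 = 38670230860.80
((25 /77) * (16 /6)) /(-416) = -25 /12012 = -0.00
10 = 10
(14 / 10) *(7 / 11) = 49 / 55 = 0.89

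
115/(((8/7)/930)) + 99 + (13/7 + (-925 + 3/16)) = 10388817/112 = 92757.29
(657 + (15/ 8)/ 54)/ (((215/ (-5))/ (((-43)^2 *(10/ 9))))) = -20341795/ 648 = -31391.66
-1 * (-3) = 3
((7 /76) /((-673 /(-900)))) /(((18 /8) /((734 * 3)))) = 1541400 /12787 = 120.54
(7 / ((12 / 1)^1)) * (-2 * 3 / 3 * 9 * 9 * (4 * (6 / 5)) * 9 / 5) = -20412 / 25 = -816.48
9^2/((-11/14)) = -1134/11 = -103.09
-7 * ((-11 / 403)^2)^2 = -102487 / 26376683281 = -0.00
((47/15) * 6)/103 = 94/515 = 0.18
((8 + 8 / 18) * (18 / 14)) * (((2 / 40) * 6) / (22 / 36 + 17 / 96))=32832 / 7945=4.13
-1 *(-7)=7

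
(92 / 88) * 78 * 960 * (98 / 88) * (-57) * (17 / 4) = -2555427420 / 121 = -21119234.88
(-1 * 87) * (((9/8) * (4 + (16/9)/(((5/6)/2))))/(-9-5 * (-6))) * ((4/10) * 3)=-8091/175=-46.23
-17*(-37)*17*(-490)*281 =-1472319170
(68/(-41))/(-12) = 17/123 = 0.14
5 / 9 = 0.56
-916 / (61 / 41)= -615.67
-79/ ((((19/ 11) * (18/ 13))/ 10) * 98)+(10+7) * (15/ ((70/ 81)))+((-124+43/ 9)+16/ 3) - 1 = 1481507/ 8379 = 176.81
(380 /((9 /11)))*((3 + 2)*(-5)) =-104500 /9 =-11611.11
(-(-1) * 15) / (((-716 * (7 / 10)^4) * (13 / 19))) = -712500 / 5587127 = -0.13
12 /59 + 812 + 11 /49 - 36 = 2244653 /2891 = 776.43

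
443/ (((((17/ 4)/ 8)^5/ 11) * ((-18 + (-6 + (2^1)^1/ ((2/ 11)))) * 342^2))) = -40877686784/ 539734500981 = -0.08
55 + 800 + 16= 871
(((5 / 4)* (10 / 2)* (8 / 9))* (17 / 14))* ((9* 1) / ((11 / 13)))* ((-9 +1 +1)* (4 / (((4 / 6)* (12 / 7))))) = -1757.95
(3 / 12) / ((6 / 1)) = 1 / 24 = 0.04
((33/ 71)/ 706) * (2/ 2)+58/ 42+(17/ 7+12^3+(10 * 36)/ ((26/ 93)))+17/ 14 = 3020.72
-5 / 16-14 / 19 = -319 / 304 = -1.05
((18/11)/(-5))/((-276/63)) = 189/2530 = 0.07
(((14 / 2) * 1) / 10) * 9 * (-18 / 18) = -63 / 10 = -6.30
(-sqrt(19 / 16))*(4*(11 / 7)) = -11*sqrt(19) / 7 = -6.85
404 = 404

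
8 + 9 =17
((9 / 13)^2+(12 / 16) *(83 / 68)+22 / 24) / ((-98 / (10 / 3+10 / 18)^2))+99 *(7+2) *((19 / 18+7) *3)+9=481238791817 / 22340448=21541.14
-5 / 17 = -0.29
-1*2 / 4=-1 / 2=-0.50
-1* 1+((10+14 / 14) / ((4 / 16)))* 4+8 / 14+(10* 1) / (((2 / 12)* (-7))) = 167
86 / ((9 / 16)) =1376 / 9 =152.89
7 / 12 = 0.58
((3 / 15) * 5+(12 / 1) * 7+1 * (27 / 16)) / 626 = 1387 / 10016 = 0.14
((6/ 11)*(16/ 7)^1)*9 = 864/ 77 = 11.22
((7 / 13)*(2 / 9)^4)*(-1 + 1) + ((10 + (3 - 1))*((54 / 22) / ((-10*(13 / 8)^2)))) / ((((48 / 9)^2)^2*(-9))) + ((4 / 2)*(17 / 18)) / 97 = 81540097 / 4154641920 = 0.02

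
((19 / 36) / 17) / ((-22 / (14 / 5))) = -133 / 33660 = -0.00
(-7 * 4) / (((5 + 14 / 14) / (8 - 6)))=-28 / 3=-9.33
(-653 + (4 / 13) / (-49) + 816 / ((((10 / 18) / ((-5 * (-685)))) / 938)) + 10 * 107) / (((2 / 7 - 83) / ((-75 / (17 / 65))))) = 22101748893125 / 1351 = 16359547663.30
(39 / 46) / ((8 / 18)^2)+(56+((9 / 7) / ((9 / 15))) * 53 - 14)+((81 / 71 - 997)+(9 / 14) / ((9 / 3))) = -305722121 / 365792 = -835.78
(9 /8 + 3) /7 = 33 /56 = 0.59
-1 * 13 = -13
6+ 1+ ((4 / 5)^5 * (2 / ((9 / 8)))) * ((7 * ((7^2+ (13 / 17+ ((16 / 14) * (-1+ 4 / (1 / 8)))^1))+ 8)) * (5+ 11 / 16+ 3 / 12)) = 43287283 / 19125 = 2263.39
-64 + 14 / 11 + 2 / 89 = -62.70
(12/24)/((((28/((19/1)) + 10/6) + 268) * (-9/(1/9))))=-19/834570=-0.00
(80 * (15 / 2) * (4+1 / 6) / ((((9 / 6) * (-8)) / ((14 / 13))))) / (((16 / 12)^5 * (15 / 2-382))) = 50625 / 356096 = 0.14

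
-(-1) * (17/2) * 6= 51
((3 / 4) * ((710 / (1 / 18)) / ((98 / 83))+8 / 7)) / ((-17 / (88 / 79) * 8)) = -66.50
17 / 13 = 1.31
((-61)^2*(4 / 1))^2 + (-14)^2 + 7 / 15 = 3323004787 / 15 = 221533652.47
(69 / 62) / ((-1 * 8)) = -69 / 496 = -0.14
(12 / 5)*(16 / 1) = 192 / 5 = 38.40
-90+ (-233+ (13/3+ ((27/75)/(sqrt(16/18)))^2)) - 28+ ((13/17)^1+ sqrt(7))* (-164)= -120342821/255000 - 164* sqrt(7)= -905.84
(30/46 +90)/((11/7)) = 57.69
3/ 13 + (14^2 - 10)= 2421/ 13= 186.23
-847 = -847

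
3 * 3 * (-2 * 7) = -126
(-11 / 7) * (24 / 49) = -264 / 343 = -0.77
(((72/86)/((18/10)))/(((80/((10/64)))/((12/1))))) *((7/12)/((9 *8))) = 35/396288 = 0.00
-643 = -643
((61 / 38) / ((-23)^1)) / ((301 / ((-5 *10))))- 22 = -2892289 / 131537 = -21.99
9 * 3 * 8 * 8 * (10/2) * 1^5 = 8640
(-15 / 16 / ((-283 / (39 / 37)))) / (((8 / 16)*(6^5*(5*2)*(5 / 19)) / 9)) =247 / 80417280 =0.00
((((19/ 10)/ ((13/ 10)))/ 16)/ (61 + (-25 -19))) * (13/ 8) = 19/ 2176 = 0.01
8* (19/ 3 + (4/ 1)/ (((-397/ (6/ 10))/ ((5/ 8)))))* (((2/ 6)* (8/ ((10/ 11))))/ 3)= 2653552/ 53595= 49.51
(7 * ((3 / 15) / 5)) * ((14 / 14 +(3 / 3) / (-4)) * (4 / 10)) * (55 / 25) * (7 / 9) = 539 / 3750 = 0.14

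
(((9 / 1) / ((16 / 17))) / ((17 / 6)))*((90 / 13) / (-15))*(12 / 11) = -243 / 143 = -1.70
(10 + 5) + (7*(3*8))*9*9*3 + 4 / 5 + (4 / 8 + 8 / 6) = 1225249 / 30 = 40841.63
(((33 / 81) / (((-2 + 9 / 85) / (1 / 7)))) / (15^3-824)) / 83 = -935 / 6442823457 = -0.00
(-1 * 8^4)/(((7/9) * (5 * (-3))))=12288/35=351.09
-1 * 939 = -939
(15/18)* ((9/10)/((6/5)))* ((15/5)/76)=15/608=0.02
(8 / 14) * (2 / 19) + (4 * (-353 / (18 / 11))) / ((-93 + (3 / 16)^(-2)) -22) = 54690 / 5453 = 10.03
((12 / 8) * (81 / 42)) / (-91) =-81 / 2548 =-0.03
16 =16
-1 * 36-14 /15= -36.93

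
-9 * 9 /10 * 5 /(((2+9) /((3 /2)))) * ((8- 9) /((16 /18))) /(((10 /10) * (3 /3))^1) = 2187 /352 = 6.21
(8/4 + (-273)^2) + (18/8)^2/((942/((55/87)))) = 10858869071/145696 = 74531.00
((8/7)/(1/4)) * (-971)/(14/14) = -31072/7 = -4438.86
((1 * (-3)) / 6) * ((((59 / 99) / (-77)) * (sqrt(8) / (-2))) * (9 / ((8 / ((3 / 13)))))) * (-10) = 885 * sqrt(2) / 88088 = 0.01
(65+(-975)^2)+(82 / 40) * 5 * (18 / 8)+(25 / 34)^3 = 74733683667 / 78608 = 950713.46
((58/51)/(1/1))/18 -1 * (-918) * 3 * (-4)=-5056315/459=-11015.94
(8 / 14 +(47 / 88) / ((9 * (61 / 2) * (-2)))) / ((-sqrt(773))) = -192919 * sqrt(773) / 261416232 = -0.02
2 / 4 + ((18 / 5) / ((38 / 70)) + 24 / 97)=27199 / 3686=7.38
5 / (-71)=-5 / 71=-0.07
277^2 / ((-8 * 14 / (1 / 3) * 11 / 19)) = -1457851 / 3696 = -394.44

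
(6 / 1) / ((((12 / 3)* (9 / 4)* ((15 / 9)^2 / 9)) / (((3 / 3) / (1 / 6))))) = 324 / 25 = 12.96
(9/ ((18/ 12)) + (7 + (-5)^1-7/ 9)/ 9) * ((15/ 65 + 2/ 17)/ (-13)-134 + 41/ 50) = -9510173029/ 11635650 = -817.33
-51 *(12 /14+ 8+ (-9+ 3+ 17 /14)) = -2907 /14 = -207.64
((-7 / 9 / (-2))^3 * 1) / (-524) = -343 / 3055968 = -0.00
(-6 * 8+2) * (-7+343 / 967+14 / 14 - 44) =2283.68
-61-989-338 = -1388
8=8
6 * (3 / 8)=9 / 4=2.25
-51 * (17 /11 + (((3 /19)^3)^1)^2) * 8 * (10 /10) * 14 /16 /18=-47587385762 /1552514073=-30.65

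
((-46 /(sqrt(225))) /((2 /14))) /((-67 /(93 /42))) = 713 /1005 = 0.71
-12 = -12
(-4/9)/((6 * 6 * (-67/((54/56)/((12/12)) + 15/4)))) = 11/12663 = 0.00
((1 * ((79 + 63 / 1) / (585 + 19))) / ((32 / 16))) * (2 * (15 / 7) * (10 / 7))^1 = 0.72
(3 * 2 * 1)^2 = 36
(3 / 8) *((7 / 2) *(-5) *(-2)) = 105 / 8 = 13.12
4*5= 20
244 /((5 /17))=4148 /5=829.60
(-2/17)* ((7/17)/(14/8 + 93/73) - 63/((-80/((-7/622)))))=-95089589/6349052560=-0.01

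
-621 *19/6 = -3933/2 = -1966.50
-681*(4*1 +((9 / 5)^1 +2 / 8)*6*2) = -97383 / 5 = -19476.60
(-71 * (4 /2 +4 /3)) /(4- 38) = 355 /51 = 6.96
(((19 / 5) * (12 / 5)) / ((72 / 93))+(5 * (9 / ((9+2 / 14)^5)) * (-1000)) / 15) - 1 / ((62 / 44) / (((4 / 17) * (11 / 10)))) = 20422948726057 / 1768318566400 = 11.55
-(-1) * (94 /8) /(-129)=-47 /516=-0.09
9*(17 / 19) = 8.05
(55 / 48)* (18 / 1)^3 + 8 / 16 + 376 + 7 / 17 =120010 / 17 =7059.41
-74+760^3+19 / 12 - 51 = 5267710519 / 12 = 438975876.58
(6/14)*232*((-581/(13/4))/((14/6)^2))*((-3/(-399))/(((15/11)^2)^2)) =-1127708384/158851875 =-7.10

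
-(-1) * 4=4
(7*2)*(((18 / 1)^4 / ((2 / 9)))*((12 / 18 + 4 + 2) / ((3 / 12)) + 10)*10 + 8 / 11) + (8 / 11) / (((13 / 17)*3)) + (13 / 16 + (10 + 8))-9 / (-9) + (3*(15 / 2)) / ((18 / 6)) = 16644826857937 / 6864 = 2424945637.81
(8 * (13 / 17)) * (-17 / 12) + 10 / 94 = -8.56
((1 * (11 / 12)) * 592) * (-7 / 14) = -814 / 3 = -271.33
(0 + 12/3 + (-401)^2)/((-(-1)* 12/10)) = 804025/6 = 134004.17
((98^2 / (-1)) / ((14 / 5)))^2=11764900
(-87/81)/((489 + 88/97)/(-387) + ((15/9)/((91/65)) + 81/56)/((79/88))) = -66890327/104090208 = -0.64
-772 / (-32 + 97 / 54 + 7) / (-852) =-3474 / 88963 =-0.04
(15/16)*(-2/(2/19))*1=-285/16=-17.81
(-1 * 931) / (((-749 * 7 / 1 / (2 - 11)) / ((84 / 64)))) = -2.10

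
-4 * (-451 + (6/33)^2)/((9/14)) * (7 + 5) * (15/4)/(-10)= -1527876/121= -12627.07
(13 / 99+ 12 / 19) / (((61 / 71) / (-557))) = -56749945 / 114741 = -494.59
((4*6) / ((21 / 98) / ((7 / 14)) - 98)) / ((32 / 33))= -693 / 2732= -0.25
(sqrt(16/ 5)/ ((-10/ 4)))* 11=-88* sqrt(5)/ 25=-7.87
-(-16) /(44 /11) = 4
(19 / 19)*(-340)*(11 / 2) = -1870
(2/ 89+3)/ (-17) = -269/ 1513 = -0.18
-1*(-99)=99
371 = 371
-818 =-818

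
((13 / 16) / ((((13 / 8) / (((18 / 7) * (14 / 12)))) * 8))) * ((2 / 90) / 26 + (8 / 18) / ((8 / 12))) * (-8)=-781 / 780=-1.00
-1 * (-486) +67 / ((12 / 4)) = 1525 / 3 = 508.33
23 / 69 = 1 / 3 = 0.33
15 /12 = 5 /4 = 1.25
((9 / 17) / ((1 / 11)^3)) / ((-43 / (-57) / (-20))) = -13656060 / 731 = -18681.34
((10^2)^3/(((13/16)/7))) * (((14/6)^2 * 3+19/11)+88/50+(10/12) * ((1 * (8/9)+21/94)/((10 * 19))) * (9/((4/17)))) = 66034349780000/383097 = 172369790.89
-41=-41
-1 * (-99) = 99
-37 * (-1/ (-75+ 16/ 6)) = -111/ 217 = -0.51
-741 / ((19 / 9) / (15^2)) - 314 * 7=-81173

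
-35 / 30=-7 / 6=-1.17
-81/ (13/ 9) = -56.08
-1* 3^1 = -3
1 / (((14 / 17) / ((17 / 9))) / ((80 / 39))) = 11560 / 2457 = 4.70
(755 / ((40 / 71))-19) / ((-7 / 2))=-10569 / 28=-377.46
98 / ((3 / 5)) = 490 / 3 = 163.33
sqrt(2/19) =sqrt(38)/19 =0.32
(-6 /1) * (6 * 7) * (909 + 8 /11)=-2521764 /11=-229251.27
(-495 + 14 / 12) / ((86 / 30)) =-14815 / 86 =-172.27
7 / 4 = 1.75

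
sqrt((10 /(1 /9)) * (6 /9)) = 2 * sqrt(15) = 7.75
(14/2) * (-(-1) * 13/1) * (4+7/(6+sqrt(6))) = 2457/5 - 637 * sqrt(6)/30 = 439.39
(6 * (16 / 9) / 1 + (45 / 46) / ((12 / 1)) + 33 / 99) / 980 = 2039 / 180320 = 0.01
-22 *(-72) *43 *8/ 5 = 544896/ 5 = 108979.20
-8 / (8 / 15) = -15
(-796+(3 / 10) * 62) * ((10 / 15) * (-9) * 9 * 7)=1469286 / 5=293857.20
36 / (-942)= -6 / 157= -0.04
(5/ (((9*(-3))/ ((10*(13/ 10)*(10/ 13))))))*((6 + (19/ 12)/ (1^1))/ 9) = -2275/ 1458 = -1.56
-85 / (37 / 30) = -2550 / 37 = -68.92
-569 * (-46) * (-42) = -1099308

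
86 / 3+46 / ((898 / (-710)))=-10376 / 1347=-7.70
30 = 30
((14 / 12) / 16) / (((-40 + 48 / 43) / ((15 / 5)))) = -301 / 53504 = -0.01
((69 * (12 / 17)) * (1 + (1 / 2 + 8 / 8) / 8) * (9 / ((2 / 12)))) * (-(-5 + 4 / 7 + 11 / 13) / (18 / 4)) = 2486.41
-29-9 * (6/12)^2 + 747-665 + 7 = 231/4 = 57.75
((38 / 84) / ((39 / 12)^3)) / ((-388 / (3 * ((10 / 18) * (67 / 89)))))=-50920 / 1194902163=-0.00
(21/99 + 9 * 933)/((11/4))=1108432/363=3053.53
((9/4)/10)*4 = 9/10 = 0.90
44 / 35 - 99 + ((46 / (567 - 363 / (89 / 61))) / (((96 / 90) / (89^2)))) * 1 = 975.77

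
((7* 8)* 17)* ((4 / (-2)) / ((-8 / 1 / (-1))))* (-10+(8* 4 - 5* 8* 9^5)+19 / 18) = 5059268935 / 9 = 562140992.78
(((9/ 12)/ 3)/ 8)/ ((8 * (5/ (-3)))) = -3/ 1280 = -0.00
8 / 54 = 4 / 27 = 0.15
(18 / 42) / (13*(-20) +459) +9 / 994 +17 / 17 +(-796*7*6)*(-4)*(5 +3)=211617806167 / 197806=1069825.01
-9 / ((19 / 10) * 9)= -10 / 19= -0.53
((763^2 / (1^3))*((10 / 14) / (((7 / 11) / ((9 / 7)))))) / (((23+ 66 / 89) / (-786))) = -411406119630 / 14791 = -27814625.08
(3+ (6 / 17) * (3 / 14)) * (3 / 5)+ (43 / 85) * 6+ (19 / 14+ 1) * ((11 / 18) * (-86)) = -424831 / 3570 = -119.00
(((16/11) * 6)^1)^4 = 84934656/14641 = 5801.15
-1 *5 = -5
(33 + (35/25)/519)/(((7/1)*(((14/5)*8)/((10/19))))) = 214105/1932756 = 0.11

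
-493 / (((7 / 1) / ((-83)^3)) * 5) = 281890991 / 35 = 8054028.31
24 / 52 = 6 / 13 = 0.46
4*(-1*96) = -384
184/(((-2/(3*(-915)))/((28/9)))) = 785680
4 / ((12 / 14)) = 14 / 3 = 4.67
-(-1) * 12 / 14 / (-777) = -2 / 1813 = -0.00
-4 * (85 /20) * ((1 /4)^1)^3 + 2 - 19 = -17.27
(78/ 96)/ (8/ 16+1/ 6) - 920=-29401/ 32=-918.78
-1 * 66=-66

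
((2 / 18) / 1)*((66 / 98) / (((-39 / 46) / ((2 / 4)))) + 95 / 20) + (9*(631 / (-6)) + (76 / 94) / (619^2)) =-130226232676411 / 137657486148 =-946.02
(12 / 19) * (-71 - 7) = -936 / 19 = -49.26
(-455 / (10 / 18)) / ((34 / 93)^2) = -7083531 / 1156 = -6127.62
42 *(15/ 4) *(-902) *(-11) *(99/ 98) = 22101255/ 14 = 1578661.07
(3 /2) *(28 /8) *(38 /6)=133 /4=33.25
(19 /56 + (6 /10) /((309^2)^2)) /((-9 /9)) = -288693009821 /850884660360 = -0.34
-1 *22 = -22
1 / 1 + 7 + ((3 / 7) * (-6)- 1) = 31 / 7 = 4.43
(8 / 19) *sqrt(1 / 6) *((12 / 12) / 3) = 4 *sqrt(6) / 171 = 0.06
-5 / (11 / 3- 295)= 15 / 874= 0.02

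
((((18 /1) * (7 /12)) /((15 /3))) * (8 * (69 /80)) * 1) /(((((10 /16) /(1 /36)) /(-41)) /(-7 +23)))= -52808 /125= -422.46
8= 8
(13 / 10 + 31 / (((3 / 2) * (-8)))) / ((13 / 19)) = -1463 / 780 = -1.88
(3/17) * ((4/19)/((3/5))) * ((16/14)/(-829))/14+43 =564184989/13120583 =43.00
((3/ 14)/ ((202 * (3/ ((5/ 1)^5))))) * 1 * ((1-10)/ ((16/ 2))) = -28125/ 22624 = -1.24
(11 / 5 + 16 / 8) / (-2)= -21 / 10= -2.10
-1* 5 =-5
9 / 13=0.69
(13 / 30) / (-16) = -13 / 480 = -0.03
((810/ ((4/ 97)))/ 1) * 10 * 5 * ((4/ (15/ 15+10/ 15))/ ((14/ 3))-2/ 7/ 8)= 13160475/ 28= 470016.96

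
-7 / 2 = -3.50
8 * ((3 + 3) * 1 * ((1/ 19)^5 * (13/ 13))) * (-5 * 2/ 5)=-96/ 2476099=-0.00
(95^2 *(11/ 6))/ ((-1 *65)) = -19855/ 78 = -254.55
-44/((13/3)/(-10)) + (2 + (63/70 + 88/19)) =109.07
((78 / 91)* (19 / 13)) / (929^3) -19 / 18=-1386251836829 / 1313291215782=-1.06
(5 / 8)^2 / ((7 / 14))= 25 / 32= 0.78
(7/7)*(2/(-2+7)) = 2/5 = 0.40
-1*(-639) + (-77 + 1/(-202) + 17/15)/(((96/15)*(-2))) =25012867/38784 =644.93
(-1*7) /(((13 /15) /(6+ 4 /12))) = -665 /13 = -51.15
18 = 18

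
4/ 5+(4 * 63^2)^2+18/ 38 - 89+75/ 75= 252047289.27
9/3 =3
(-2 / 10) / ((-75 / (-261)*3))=-29 / 125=-0.23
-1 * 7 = -7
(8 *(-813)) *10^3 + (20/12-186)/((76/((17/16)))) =-23726601401/3648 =-6504002.58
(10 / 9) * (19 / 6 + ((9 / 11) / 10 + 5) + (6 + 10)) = 8002 / 297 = 26.94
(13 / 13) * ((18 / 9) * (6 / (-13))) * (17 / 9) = -68 / 39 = -1.74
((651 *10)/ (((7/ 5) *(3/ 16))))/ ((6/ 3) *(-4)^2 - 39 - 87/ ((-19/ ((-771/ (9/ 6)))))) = -471200/ 44851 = -10.51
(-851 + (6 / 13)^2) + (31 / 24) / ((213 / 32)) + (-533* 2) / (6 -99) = -2809175009 / 3347721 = -839.13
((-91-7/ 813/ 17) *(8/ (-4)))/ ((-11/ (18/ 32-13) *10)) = 11376631/ 552840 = 20.58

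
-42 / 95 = -0.44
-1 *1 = -1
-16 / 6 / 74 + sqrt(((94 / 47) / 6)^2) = 11 / 37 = 0.30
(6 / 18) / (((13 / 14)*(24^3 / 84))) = 49 / 22464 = 0.00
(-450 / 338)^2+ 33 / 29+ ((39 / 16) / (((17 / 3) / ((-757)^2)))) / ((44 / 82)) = 2276856375560049 / 4956361696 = 459380.59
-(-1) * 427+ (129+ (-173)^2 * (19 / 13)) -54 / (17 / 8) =9784327 / 221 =44272.97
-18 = -18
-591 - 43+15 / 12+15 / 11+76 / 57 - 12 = -84751 / 132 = -642.05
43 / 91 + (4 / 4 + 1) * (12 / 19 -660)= -2279279 / 1729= -1318.26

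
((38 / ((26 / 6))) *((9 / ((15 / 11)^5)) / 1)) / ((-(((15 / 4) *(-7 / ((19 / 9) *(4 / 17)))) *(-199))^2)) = -565580190208 / 3736831334763515625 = -0.00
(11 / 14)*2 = 1.57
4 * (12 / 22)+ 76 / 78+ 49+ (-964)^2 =398690359 / 429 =929348.16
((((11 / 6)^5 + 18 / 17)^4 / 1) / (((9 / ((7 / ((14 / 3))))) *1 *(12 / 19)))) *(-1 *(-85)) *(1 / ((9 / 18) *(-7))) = -6516091376101741535829059375 / 4526602016839409074176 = -1439510.55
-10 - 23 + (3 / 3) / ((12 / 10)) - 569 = -3607 / 6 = -601.17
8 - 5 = 3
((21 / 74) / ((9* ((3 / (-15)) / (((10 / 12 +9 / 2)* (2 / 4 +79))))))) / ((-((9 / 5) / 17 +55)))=157675 / 129981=1.21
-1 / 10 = -0.10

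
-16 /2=-8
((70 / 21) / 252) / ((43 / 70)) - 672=-780167 / 1161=-671.98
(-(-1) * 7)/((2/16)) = 56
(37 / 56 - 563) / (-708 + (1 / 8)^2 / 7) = 251928 / 317183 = 0.79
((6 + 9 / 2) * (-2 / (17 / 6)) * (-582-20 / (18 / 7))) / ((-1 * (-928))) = 9289 / 1972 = 4.71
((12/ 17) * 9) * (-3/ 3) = -108/ 17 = -6.35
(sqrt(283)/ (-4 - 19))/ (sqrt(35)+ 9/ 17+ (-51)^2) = -107406 *sqrt(283)/ 6426623729+ 289 *sqrt(9905)/ 44986366103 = -0.00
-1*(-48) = 48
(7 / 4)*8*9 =126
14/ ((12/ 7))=49/ 6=8.17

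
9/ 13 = 0.69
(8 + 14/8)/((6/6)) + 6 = 63/4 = 15.75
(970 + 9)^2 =958441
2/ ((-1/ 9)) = -18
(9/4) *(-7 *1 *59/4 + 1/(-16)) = -232.45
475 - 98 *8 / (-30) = 7517 / 15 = 501.13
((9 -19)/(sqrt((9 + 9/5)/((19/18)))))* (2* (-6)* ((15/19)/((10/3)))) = 10* sqrt(285)/19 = 8.89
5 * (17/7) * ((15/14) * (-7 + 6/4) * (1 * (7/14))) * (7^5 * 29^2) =-4045693575/8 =-505711696.88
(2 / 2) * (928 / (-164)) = -232 / 41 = -5.66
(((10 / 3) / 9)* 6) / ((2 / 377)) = 3770 / 9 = 418.89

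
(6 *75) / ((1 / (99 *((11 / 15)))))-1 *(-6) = 32676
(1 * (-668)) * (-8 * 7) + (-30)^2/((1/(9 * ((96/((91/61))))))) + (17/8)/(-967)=393280662261/703976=558656.35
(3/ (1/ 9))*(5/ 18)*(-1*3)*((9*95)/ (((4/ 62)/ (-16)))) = 4770900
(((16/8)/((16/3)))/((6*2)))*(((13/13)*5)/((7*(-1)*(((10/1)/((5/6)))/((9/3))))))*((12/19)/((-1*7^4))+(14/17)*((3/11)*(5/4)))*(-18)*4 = 215347815/1910888672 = 0.11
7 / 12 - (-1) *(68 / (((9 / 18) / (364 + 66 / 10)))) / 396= 253163 / 1980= 127.86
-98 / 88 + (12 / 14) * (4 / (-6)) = -1.69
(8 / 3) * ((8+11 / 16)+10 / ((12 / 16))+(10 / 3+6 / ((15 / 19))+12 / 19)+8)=189631 / 1710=110.90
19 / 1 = 19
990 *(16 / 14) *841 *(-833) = -792625680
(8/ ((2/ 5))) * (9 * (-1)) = -180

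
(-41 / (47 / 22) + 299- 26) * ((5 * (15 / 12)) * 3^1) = 894675 / 188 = 4758.91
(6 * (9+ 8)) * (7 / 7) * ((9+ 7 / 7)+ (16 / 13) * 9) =27948 / 13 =2149.85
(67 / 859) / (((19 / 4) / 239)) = 64052 / 16321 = 3.92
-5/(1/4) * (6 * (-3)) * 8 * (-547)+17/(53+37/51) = -1575359.68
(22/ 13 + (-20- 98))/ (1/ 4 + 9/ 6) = -864/ 13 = -66.46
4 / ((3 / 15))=20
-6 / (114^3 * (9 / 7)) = -7 / 2222316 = -0.00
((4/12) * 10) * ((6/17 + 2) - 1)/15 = 46/153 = 0.30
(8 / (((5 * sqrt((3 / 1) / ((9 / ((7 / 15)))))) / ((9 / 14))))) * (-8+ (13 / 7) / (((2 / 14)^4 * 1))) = 480708 * sqrt(35) / 245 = 11607.78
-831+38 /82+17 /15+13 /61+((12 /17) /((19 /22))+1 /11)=-110402351699 /133290795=-828.28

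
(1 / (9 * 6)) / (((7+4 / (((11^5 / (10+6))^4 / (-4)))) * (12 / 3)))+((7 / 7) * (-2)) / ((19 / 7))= -14227989642828708463698125 / 19326761854422579640970424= -0.74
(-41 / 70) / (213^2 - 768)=-41 / 3122070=-0.00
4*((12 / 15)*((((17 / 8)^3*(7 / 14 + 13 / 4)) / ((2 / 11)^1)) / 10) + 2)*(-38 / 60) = -3469571 / 76800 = -45.18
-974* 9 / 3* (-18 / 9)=5844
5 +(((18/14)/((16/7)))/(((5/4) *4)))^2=5.01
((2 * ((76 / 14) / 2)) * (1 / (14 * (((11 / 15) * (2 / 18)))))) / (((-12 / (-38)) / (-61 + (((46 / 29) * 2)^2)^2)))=462903792975 / 762448918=607.13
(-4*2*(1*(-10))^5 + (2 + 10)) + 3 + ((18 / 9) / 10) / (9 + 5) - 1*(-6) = 56001471 / 70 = 800021.01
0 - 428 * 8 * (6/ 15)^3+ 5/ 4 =-108943/ 500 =-217.89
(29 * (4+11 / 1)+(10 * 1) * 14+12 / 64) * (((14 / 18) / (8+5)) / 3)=64421 / 5616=11.47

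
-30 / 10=-3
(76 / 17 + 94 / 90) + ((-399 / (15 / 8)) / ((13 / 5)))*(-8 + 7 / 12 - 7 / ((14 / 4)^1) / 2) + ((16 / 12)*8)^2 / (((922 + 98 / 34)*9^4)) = 712380011325071 / 1025912306835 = 694.39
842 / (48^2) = 421 / 1152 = 0.37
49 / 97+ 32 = 3153 / 97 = 32.51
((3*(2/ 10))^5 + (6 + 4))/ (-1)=-31493/ 3125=-10.08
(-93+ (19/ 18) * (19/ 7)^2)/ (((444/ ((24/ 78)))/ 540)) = -751670/ 23569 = -31.89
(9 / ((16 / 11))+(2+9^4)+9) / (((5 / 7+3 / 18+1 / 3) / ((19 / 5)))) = 13998383 / 680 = 20585.86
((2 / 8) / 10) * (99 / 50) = 99 / 2000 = 0.05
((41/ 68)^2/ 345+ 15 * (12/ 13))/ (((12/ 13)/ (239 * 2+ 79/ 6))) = 846296629591/ 114860160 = 7368.06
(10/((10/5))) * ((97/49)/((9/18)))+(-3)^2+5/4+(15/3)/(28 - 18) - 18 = 2459/196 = 12.55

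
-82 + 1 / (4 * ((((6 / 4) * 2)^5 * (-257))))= -20483929 / 249804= -82.00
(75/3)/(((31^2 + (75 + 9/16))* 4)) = 20/3317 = 0.01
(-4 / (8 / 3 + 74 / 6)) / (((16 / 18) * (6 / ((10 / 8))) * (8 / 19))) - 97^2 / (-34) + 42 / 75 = 15076789 / 54400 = 277.15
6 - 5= 1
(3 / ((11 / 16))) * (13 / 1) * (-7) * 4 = -17472 / 11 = -1588.36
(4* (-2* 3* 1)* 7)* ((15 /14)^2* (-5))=6750 /7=964.29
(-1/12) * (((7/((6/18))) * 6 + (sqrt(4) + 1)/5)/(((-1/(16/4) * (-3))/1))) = -211/15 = -14.07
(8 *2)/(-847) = -16/847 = -0.02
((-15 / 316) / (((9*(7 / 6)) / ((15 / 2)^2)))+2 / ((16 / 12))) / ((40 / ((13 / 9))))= 23881 / 530880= 0.04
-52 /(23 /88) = -4576 /23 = -198.96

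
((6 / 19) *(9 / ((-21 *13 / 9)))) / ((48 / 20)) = -135 / 3458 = -0.04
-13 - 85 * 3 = -268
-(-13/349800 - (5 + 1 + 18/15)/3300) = 3881/1749000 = 0.00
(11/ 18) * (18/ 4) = 2.75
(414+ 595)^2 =1018081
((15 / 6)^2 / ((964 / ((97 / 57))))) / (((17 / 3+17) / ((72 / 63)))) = 2425 / 4359208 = 0.00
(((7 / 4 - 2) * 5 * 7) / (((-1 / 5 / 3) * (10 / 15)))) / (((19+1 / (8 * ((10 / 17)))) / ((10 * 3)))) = 472500 / 1537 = 307.42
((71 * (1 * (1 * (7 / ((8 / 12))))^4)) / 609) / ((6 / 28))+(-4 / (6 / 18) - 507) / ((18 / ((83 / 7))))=30553375 / 4872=6271.22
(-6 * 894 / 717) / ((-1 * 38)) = 0.20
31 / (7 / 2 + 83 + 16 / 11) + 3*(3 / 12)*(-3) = -14687 / 7740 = -1.90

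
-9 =-9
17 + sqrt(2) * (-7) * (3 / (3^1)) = 17 - 7 * sqrt(2) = 7.10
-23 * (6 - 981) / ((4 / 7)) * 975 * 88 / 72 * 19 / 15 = 59236260.42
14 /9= 1.56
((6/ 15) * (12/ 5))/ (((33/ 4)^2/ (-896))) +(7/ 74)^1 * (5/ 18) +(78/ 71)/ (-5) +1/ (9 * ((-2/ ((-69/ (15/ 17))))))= -809301499/ 95360100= -8.49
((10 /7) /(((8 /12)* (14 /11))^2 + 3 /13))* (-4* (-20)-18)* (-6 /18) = -2925780 /94213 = -31.05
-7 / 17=-0.41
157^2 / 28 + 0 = 24649 / 28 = 880.32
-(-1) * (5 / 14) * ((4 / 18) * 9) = 0.71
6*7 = 42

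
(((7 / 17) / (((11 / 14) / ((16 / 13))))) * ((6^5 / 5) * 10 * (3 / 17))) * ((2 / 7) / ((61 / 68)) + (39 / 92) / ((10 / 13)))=446267066112 / 289908905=1539.34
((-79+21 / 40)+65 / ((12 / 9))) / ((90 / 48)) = -1189 / 75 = -15.85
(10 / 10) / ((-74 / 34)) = -0.46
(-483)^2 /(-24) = -77763 /8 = -9720.38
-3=-3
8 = 8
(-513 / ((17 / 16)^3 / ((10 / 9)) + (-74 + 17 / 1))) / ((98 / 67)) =234639360 / 37411549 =6.27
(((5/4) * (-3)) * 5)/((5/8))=-30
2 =2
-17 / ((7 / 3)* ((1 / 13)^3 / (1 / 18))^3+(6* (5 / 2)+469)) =-180276489341 / 5132577710140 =-0.04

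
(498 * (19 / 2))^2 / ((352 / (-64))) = -44764722 / 11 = -4069520.18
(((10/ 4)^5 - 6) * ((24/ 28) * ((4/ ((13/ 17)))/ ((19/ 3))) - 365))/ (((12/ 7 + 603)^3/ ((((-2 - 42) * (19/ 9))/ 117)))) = 0.00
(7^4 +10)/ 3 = 2411/ 3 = 803.67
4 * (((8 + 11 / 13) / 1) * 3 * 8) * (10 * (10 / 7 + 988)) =764630400 / 91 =8402531.87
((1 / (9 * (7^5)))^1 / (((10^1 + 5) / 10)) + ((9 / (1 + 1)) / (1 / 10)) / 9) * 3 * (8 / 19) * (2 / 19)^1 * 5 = 181515760 / 54605943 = 3.32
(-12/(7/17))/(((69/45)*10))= -306/161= -1.90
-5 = -5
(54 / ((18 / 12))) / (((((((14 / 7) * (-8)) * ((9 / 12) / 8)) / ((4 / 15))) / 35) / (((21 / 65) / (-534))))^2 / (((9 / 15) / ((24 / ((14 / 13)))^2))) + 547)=2117682 / 3435925832189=0.00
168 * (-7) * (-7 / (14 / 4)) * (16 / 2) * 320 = 6021120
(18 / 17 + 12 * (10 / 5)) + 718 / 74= 34.76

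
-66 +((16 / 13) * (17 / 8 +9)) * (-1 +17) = 1990 / 13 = 153.08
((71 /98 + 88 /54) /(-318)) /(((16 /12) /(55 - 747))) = 1077617 /280476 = 3.84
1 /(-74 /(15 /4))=-15 /296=-0.05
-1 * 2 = -2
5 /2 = 2.50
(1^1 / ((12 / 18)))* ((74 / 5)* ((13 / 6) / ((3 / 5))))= 481 / 6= 80.17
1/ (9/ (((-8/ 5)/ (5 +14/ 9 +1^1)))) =-2/ 85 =-0.02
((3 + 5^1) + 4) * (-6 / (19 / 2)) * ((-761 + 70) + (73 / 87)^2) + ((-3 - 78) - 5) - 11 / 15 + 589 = 1374349786 / 239685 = 5733.98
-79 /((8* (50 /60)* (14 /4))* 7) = -237 /490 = -0.48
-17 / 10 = -1.70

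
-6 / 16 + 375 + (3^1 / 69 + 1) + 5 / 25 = 345799 / 920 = 375.87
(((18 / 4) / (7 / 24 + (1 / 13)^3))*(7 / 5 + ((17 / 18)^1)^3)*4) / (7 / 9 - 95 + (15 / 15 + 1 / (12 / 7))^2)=-4597108256 / 3051411315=-1.51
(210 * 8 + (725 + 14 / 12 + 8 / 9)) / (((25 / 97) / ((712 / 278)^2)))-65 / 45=266311618267 / 4347225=61260.14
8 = 8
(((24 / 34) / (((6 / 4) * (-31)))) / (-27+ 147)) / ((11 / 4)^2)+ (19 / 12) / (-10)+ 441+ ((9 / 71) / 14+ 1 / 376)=39399947353273 / 89372001180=440.85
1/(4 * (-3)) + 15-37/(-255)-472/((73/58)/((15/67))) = -114570789/1662940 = -68.90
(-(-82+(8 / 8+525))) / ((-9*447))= 0.11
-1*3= -3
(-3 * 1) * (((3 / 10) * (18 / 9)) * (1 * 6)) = -54 / 5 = -10.80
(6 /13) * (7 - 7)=0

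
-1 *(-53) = 53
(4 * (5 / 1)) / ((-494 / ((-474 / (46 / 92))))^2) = 4493520 / 61009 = 73.65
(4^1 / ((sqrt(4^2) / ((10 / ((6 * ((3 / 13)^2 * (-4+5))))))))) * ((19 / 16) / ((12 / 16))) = 16055 / 324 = 49.55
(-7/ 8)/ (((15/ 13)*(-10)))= 91/ 1200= 0.08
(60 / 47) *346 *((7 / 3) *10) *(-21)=-10172400 / 47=-216434.04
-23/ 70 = -0.33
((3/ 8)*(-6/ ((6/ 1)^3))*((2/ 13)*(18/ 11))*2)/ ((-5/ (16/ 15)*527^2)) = 4/ 992881175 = 0.00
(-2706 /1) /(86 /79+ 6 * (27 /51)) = -1817079 /2864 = -634.45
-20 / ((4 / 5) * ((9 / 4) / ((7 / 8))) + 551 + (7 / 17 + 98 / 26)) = -154700 / 4310237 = -0.04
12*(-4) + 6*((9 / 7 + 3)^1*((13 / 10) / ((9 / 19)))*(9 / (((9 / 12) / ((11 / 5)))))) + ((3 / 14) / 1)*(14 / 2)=127161 / 70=1816.59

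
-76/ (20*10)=-19/ 50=-0.38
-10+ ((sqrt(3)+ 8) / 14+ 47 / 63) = -547 / 63+ sqrt(3) / 14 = -8.56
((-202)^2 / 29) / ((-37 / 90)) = -3672360 / 1073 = -3422.52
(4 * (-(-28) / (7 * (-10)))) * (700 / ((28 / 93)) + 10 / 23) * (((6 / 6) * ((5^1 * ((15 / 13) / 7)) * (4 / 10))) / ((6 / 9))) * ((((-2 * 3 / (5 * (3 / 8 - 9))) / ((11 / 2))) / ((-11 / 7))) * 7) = 172521216 / 832117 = 207.33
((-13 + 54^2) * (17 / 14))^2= 2435521201 / 196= 12426128.58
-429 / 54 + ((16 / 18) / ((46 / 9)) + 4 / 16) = -6227 / 828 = -7.52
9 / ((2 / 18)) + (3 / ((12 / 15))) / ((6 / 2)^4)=8753 / 108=81.05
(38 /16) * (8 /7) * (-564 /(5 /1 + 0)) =-10716 /35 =-306.17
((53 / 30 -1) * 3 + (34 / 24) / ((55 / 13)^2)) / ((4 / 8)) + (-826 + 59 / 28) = -208142093 / 254100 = -819.13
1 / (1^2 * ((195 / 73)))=73 / 195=0.37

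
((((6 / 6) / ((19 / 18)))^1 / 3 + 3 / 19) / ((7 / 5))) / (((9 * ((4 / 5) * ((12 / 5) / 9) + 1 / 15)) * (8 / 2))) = 0.03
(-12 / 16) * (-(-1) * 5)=-3.75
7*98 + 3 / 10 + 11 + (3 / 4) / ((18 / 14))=41873 / 60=697.88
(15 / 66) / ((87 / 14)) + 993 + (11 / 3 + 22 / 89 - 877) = 119.95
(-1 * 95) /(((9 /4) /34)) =-1435.56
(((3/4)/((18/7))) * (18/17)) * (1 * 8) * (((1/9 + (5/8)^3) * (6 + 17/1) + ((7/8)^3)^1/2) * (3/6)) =548723/52224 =10.51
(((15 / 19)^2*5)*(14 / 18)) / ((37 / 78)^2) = 5323500 / 494209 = 10.77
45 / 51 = 15 / 17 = 0.88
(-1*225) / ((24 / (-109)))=8175 / 8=1021.88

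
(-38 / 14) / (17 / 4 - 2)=-1.21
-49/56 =-7/8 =-0.88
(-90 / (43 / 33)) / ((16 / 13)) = -19305 / 344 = -56.12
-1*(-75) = 75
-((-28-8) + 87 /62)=2145 /62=34.60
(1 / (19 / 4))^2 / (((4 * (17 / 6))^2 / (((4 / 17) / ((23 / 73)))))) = 10512 / 40792639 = 0.00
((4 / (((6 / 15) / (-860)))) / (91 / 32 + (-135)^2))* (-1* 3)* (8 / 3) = 2201600 / 583291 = 3.77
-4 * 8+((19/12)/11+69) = 4903/132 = 37.14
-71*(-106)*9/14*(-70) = -338670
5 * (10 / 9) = 50 / 9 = 5.56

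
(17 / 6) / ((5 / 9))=51 / 10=5.10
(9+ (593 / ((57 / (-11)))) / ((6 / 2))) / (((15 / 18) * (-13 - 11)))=1246 / 855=1.46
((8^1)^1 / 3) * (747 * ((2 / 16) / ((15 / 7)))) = 116.20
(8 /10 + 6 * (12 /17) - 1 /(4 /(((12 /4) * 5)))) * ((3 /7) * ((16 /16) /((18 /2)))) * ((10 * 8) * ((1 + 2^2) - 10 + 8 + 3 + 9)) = 8740 /119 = 73.45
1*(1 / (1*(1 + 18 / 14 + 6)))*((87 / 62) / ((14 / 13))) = 39 / 248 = 0.16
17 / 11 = 1.55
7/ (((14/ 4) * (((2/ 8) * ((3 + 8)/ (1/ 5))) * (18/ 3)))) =4/ 165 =0.02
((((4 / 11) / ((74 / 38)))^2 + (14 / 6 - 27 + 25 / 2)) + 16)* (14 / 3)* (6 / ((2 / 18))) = 161472486 / 165649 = 974.79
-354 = -354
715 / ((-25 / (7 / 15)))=-1001 / 75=-13.35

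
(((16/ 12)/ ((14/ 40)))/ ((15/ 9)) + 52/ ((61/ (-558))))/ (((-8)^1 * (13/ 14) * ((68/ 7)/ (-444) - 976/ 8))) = -39264918/ 75185123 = -0.52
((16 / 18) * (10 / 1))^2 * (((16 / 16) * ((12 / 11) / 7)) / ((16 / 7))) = 1600 / 297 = 5.39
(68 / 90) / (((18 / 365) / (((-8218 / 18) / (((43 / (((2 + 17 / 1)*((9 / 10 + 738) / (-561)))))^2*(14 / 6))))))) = -10426882451651 / 10269161100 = -1015.36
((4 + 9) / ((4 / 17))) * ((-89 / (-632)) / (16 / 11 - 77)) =-216359 / 2100768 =-0.10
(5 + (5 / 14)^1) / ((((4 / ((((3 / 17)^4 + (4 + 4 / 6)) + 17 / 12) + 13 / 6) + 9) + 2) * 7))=0.07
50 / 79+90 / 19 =8060 / 1501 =5.37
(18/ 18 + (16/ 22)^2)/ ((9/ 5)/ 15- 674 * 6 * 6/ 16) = -9250/ 9174099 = -0.00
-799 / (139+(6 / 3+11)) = -5.26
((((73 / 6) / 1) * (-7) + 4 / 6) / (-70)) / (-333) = -0.00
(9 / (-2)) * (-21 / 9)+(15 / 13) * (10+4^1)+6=849 / 26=32.65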